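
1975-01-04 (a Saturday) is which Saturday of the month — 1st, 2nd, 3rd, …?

1st

Day 4 falls in week ⌈4/7⌉ of the month.
Days 1–7 hold the 1st Saturday, 8–14 the 2nd, 15–21 the 3rd, 22–28 the 4th, 29–31 the 5th.
4 is in the range for the 1st.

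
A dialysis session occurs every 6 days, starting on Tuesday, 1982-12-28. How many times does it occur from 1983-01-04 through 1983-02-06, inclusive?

Occurrences land 6·i days after 1982-12-28 for i = 0, 1, 2, …
1983-01-04 is 7 days after the start; 7 ÷ 6 = 1 remainder 1; since the remainder is 1, round up to i = 2. First occurrence in the window: #3 on 1983-01-09 (2×6 = 12 days in).
1983-02-06 is 40 days after the start; 40 ÷ 6 = 6 remainder 4. Last occurrence in the window: #7 on 1983-02-02.
Occurrences #3 through #7: 5 in total.

5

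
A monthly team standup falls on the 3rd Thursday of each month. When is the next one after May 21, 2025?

May 2025 starts on a Thursday; its first Thursday is the 1st, so the 3rd Thursday is the 15th — May 15, 2025.
That is not after May 21, 2025, so look at June 2025.
June 2025 starts on a Sunday; its first Thursday is the 5th, so the 3rd Thursday is the 19th — June 19, 2025.

June 19, 2025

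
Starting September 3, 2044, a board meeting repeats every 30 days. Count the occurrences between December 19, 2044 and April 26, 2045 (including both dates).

Occurrences land 30·i days after September 3, 2044 for i = 0, 1, 2, …
December 19, 2044 is 107 days after the start; 107 ÷ 30 = 3 remainder 17; since the remainder is 17, round up to i = 4. First occurrence in the window: #5 on January 1, 2045 (4×30 = 120 days in).
April 26, 2045 is 235 days after the start; 235 ÷ 30 = 7 remainder 25. Last occurrence in the window: #8 on April 1, 2045.
Occurrences #5 through #8: 4 in total.

4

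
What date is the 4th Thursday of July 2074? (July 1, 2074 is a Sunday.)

July 26, 2074

July 2074 begins on a Sunday, so the first Thursday is July 5 (4 days later).
The 4th Thursday is 3 weeks later: 5 + 21 = 26.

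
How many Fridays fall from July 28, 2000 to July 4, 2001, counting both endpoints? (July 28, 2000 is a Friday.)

49

July 28, 2000 is a Friday; the first Friday on or after it is July 28, 2000.
From July 28, 2000 to July 4, 2001: 156 + 185 = 341 days (rest of 2000, to July 4, 2001 in 2001).
341 ÷ 7 = 48 full weeks with remainder 5, so 48 more Fridays after the first → 49.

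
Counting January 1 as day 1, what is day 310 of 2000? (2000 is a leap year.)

Jan has 31 days (310 − 31 = 279 remain).
Feb has 29 days (279 − 29 = 250 remain).
Mar has 31 days (250 − 31 = 219 remain).
Apr has 30 days (219 − 30 = 189 remain).
May has 31 days (189 − 31 = 158 remain).
Jun has 30 days (158 − 30 = 128 remain).
Jul has 31 days (128 − 31 = 97 remain).
Aug has 31 days (97 − 31 = 66 remain).
Sep has 30 days (66 − 30 = 36 remain).
Oct has 31 days (36 − 31 = 5 remain).
5 into Nov → Nov 5.

Nov 5, 2000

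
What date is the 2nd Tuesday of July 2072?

July 12, 2072

July 2072 begins on a Friday, so the first Tuesday is July 5 (4 days later).
The 2nd Tuesday is 1 weeks later: 5 + 7 = 12.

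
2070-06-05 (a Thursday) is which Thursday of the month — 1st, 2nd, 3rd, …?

1st

Day 5 falls in week ⌈5/7⌉ of the month.
Days 1–7 hold the 1st Thursday, 8–14 the 2nd, 15–21 the 3rd, 22–28 the 4th, 29–31 the 5th.
5 is in the range for the 1st.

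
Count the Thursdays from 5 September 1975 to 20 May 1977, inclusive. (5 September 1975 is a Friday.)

89

5 September 1975 is a Friday; the first Thursday on or after it is 11 September 1975 (6 days later).
From 11 September 1975 to 20 May 1977: 111 + 366 + 140 = 617 days (rest of 1975, 1976, to 20 May 1977 in 1977).
617 ÷ 7 = 88 full weeks with remainder 1, so 88 more Thursdays after the first → 89.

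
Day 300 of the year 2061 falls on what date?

Oct 27, 2061

Jan has 31 days (300 − 31 = 269 remain).
Feb has 28 days (269 − 28 = 241 remain).
Mar has 31 days (241 − 31 = 210 remain).
Apr has 30 days (210 − 30 = 180 remain).
May has 31 days (180 − 31 = 149 remain).
Jun has 30 days (149 − 30 = 119 remain).
Jul has 31 days (119 − 31 = 88 remain).
Aug has 31 days (88 − 31 = 57 remain).
Sep has 30 days (57 − 30 = 27 remain).
27 into Oct → Oct 27.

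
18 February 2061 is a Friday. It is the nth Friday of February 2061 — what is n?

3rd

Day 18 falls in week ⌈18/7⌉ of the month.
Days 1–7 hold the 1st Friday, 8–14 the 2nd, 15–21 the 3rd, 22–28 the 4th, 29–31 the 5th.
18 is in the range for the 3rd.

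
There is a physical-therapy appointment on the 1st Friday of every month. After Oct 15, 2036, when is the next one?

Nov 7, 2036

Oct 2036 starts on a Wednesday, so its 1st Friday is Oct 3, 2036 (2 days in).
That is not after Oct 15, 2036, so look at Nov 2036.
Nov 2036 starts on a Saturday, so its 1st Friday is Nov 7, 2036 (6 days in).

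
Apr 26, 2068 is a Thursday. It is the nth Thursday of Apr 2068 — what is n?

Day 26 falls in week ⌈26/7⌉ of the month.
Days 1–7 hold the 1st Thursday, 8–14 the 2nd, 15–21 the 3rd, 22–28 the 4th, 29–31 the 5th.
26 is in the range for the 4th.

4th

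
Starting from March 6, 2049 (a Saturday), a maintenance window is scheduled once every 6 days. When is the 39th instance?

The 39th occurrence is 38 intervals after the first: 38 × 6 = 228 days after March 6, 2049.
March has 31 days — 25 days to the end of March leaves 203.
April has 30 days (173 left).
May has 31 days (142 left).
June has 30 days (112 left).
July has 31 days (81 left).
August has 31 days (50 left).
September has 30 days (20 left).
20 days into October → October 20, 2049.

October 20, 2049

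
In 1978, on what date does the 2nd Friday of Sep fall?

Sep 8, 1978

Sep 1978 begins on a Friday, so the first Friday is Sep 1.
The 2nd Friday is 1 weeks later: 1 + 7 = 8.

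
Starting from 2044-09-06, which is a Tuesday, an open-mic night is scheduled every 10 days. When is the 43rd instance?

The 43rd occurrence is 42 intervals after the first: 42 × 10 = 420 days after 2044-09-06.
September has 30 days — 24 days to the end of September leaves 396.
October has 31 days (365 left).
November has 30 days (335 left).
December has 31 days (304 left).
January has 31 days (273 left).
February has 28 days (245 left).
March has 31 days (214 left).
April has 30 days (184 left).
May has 31 days (153 left).
June has 30 days (123 left).
July has 31 days (92 left).
August has 31 days (61 left).
September has 30 days (31 left).
31 days into October → 2045-10-31.

2045-10-31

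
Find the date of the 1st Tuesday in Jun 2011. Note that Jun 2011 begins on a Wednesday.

Jun 7, 2011

Jun 2011 begins on a Wednesday, so the first Tuesday is Jun 7 (6 days later).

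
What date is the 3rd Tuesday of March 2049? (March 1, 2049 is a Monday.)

16 March 2049

March 2049 begins on a Monday, so the first Tuesday is March 2 (1 day later).
The 3rd Tuesday is 2 weeks later: 2 + 14 = 16.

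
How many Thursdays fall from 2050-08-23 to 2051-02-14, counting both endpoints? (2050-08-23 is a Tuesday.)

25

2050-08-23 is a Tuesday; the first Thursday on or after it is 2050-08-25 (2 days later).
From 2050-08-25 to 2051-02-14: 6 + 30 + 31 + 30 + 31 + 31 + 14 = 173 days (rest of August, September, October, November, December, January, February).
173 ÷ 7 = 24 full weeks with remainder 5, so 24 more Thursdays after the first → 25.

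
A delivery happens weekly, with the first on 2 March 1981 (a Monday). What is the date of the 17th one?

The 17th occurrence is 16 intervals after the first: 16 × 7 = 112 days after 2 March 1981.
March has 31 days — 29 days to the end of March leaves 83.
April has 30 days (53 left).
May has 31 days (22 left).
22 days into June → 22 June 1981.

22 June 1981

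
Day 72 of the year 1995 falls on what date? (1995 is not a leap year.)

Jan has 31 days (72 − 31 = 41 remain).
Feb has 28 days (41 − 28 = 13 remain).
13 into Mar → Mar 13.

Mar 13, 1995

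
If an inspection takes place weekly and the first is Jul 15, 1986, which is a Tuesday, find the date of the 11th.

Sep 23, 1986

The 11th occurrence is 10 intervals after the first: 10 × 7 = 70 days after Jul 15, 1986.
Jul has 31 days — 16 days to the end of Jul leaves 54.
Aug has 31 days (23 left).
23 days into Sep → Sep 23, 1986.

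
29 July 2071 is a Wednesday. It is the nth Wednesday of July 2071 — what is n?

Day 29 falls in week ⌈29/7⌉ of the month.
Days 1–7 hold the 1st Wednesday, 8–14 the 2nd, 15–21 the 3rd, 22–28 the 4th, 29–31 the 5th.
29 is in the range for the 5th.

5th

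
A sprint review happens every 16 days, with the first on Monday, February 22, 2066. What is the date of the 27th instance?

April 14, 2067

The 27th occurrence is 26 intervals after the first: 26 × 16 = 416 days after February 22, 2066.
February has 28 days — 6 days to the end of February leaves 410.
From end of February to end of 2066 is 306 days (104 left).
January has 31 days (73 left).
February has 28 days (45 left).
March has 31 days (14 left).
14 days into April → April 14, 2067.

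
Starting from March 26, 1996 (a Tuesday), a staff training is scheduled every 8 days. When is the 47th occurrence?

March 29, 1997

The 47th occurrence is 46 intervals after the first: 46 × 8 = 368 days after March 26, 1996.
March has 31 days — 5 days to the end of March leaves 363.
April has 30 days (333 left).
May has 31 days (302 left).
June has 30 days (272 left).
July has 31 days (241 left).
August has 31 days (210 left).
September has 30 days (180 left).
October has 31 days (149 left).
November has 30 days (119 left).
December has 31 days (88 left).
January has 31 days (57 left).
February has 28 days (29 left).
29 days into March → March 29, 1997.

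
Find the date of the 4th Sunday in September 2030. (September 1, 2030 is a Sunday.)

September 22, 2030

September 2030 begins on a Sunday, so the first Sunday is September 1.
The 4th Sunday is 3 weeks later: 1 + 21 = 22.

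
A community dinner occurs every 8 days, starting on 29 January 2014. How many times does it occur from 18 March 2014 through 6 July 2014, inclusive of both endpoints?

14

Occurrences land 8·i days after 29 January 2014 for i = 0, 1, 2, …
18 March 2014 is 48 days after the start; 48 ÷ 8 = 6 remainder 0. First occurrence in the window: #7 on 18 March 2014 (6×8 = 48 days in).
6 July 2014 is 158 days after the start; 158 ÷ 8 = 19 remainder 6. Last occurrence in the window: #20 on 30 June 2014.
Occurrences #7 through #20: 14 in total.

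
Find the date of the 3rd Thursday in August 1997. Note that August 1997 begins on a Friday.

August 1997 begins on a Friday, so the first Thursday is August 7 (6 days later).
The 3rd Thursday is 2 weeks later: 7 + 14 = 21.

21 August 1997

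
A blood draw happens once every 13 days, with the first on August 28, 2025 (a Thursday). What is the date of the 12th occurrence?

January 18, 2026

The 12th occurrence is 11 intervals after the first: 11 × 13 = 143 days after August 28, 2025.
August has 31 days — 3 days to the end of August leaves 140.
September has 30 days (110 left).
October has 31 days (79 left).
November has 30 days (49 left).
December has 31 days (18 left).
18 days into January → January 18, 2026.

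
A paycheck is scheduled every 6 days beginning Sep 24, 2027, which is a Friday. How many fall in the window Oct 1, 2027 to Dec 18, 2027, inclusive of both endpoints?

13

Occurrences land 6·i days after Sep 24, 2027 for i = 0, 1, 2, …
Oct 1, 2027 is 7 days after the start; 7 ÷ 6 = 1 remainder 1; since the remainder is 1, round up to i = 2. First occurrence in the window: #3 on Oct 6, 2027 (2×6 = 12 days in).
Dec 18, 2027 is 85 days after the start; 85 ÷ 6 = 14 remainder 1. Last occurrence in the window: #15 on Dec 17, 2027.
Occurrences #3 through #15: 13 in total.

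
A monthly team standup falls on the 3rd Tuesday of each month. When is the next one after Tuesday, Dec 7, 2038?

Dec 2038 starts on a Wednesday; its first Tuesday is the 7th, so the 3rd Tuesday is the 21st — Dec 21, 2038.
Dec 21, 2038 is after Dec 7, 2038, so that is the next one.

Dec 21, 2038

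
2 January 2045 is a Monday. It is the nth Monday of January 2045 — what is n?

Day 2 falls in week ⌈2/7⌉ of the month.
Days 1–7 hold the 1st Monday, 8–14 the 2nd, 15–21 the 3rd, 22–28 the 4th, 29–31 the 5th.
2 is in the range for the 1st.

1st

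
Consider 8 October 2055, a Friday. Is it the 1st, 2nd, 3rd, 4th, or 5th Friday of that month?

2nd

Day 8 falls in week ⌈8/7⌉ of the month.
Days 1–7 hold the 1st Friday, 8–14 the 2nd, 15–21 the 3rd, 22–28 the 4th, 29–31 the 5th.
8 is in the range for the 2nd.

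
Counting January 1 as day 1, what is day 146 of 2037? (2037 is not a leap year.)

January has 31 days (146 − 31 = 115 remain).
February has 28 days (115 − 28 = 87 remain).
March has 31 days (87 − 31 = 56 remain).
April has 30 days (56 − 30 = 26 remain).
26 into May → May 26.

2037-05-26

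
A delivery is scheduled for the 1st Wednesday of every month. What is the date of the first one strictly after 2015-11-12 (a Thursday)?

2015-12-02

November 2015 starts on a Sunday, so its 1st Wednesday is 2015-11-04 (3 days in).
That is not after 2015-11-12, so look at December 2015.
December 2015 starts on a Tuesday, so its 1st Wednesday is 2015-12-02 (1 day in).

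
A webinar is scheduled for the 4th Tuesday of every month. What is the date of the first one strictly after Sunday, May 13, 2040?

May 22, 2040

May 2040 starts on a Tuesday; its first Tuesday is the 1st, so the 4th Tuesday is the 22nd — May 22, 2040.
May 22, 2040 is after May 13, 2040, so that is the next one.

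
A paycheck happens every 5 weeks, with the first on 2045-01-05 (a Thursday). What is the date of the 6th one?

2045-06-29

The 6th occurrence is 5 intervals after the first: 5 × 35 = 175 days after 2045-01-05.
January has 31 days — 26 days to the end of January leaves 149.
February has 28 days (121 left).
March has 31 days (90 left).
April has 30 days (60 left).
May has 31 days (29 left).
29 days into June → 2045-06-29.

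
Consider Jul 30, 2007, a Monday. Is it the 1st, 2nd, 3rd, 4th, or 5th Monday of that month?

Day 30 falls in week ⌈30/7⌉ of the month.
Days 1–7 hold the 1st Monday, 8–14 the 2nd, 15–21 the 3rd, 22–28 the 4th, 29–31 the 5th.
30 is in the range for the 5th.

5th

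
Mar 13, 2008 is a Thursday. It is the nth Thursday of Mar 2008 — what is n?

2nd

Day 13 falls in week ⌈13/7⌉ of the month.
Days 1–7 hold the 1st Thursday, 8–14 the 2nd, 15–21 the 3rd, 22–28 the 4th, 29–31 the 5th.
13 is in the range for the 2nd.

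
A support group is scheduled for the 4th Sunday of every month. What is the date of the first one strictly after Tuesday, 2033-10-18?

October 2033 starts on a Saturday; its first Sunday is the 2nd, so the 4th Sunday is the 23rd — 2033-10-23.
2033-10-23 is after 2033-10-18, so that is the next one.

2033-10-23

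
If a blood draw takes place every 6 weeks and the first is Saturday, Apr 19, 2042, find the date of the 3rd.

Jul 12, 2042

The 3rd occurrence is 2 intervals after the first: 2 × 42 = 84 days after Apr 19, 2042.
Apr has 30 days — 11 days to the end of Apr leaves 73.
May has 31 days (42 left).
Jun has 30 days (12 left).
12 days into Jul → Jul 12, 2042.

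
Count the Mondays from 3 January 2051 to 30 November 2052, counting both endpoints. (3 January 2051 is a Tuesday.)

3 January 2051 is a Tuesday; the first Monday on or after it is 9 January 2051 (6 days later).
From 9 January 2051 to 30 November 2052: 356 + 335 = 691 days (rest of 2051, to 30 November 2052 in 2052).
691 ÷ 7 = 98 full weeks with remainder 5, so 98 more Mondays after the first → 99.

99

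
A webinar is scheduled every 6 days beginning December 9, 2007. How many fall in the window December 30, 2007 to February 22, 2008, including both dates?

Occurrences land 6·i days after December 9, 2007 for i = 0, 1, 2, …
December 30, 2007 is 21 days after the start; 21 ÷ 6 = 3 remainder 3; since the remainder is 3, round up to i = 4. First occurrence in the window: #5 on January 2, 2008 (4×6 = 24 days in).
February 22, 2008 is 75 days after the start; 75 ÷ 6 = 12 remainder 3. Last occurrence in the window: #13 on February 19, 2008.
Occurrences #5 through #13: 9 in total.

9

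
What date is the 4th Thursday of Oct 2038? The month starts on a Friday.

Oct 2038 begins on a Friday, so the first Thursday is Oct 7 (6 days later).
The 4th Thursday is 3 weeks later: 7 + 21 = 28.

Oct 28, 2038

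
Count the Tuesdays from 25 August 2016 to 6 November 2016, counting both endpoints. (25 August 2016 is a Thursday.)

25 August 2016 is a Thursday; the first Tuesday on or after it is 30 August 2016 (5 days later).
From 30 August 2016 to 6 November 2016: 1 + 30 + 31 + 6 = 68 days (rest of August, September, October, November).
68 ÷ 7 = 9 full weeks with remainder 5, so 9 more Tuesdays after the first → 10.

10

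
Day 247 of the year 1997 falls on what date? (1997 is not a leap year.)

January has 31 days (247 − 31 = 216 remain).
February has 28 days (216 − 28 = 188 remain).
March has 31 days (188 − 31 = 157 remain).
April has 30 days (157 − 30 = 127 remain).
May has 31 days (127 − 31 = 96 remain).
June has 30 days (96 − 30 = 66 remain).
July has 31 days (66 − 31 = 35 remain).
August has 31 days (35 − 31 = 4 remain).
4 into September → September 4.

4 September 1997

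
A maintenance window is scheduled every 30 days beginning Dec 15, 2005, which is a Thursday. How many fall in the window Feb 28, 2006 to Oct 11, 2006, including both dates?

8

Occurrences land 30·i days after Dec 15, 2005 for i = 0, 1, 2, …
Feb 28, 2006 is 75 days after the start; 75 ÷ 30 = 2 remainder 15; since the remainder is 15, round up to i = 3. First occurrence in the window: #4 on Mar 15, 2006 (3×30 = 90 days in).
Oct 11, 2006 is 300 days after the start; 300 ÷ 30 = 10 remainder 0. Last occurrence in the window: #11 on Oct 11, 2006.
Occurrences #4 through #11: 8 in total.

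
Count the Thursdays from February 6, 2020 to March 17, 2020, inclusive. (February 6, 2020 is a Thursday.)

6

February 6, 2020 is a Thursday; the first Thursday on or after it is February 6, 2020.
From February 6, 2020 to March 17, 2020: 23 + 17 = 40 days (rest of February, March).
40 ÷ 7 = 5 full weeks with remainder 5, so 5 more Thursdays after the first → 6.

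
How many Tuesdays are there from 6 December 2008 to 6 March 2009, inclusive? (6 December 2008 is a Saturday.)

13

6 December 2008 is a Saturday; the first Tuesday on or after it is 9 December 2008 (3 days later).
From 9 December 2008 to 6 March 2009: 22 + 31 + 28 + 6 = 87 days (rest of December, January, February, March).
87 ÷ 7 = 12 full weeks with remainder 3, so 12 more Tuesdays after the first → 13.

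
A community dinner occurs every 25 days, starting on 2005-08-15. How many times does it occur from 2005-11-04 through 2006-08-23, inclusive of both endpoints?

11

Occurrences land 25·i days after 2005-08-15 for i = 0, 1, 2, …
2005-11-04 is 81 days after the start; 81 ÷ 25 = 3 remainder 6; since the remainder is 6, round up to i = 4. First occurrence in the window: #5 on 2005-11-23 (4×25 = 100 days in).
2006-08-23 is 373 days after the start; 373 ÷ 25 = 14 remainder 23. Last occurrence in the window: #15 on 2006-07-31.
Occurrences #5 through #15: 11 in total.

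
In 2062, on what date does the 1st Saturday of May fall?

The first Saturday of May 2062 is May 6.

2062-05-06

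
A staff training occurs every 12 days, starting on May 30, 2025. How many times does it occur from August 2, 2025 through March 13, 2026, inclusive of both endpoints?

Occurrences land 12·i days after May 30, 2025 for i = 0, 1, 2, …
August 2, 2025 is 64 days after the start; 64 ÷ 12 = 5 remainder 4; since the remainder is 4, round up to i = 6. First occurrence in the window: #7 on August 10, 2025 (6×12 = 72 days in).
March 13, 2026 is 287 days after the start; 287 ÷ 12 = 23 remainder 11. Last occurrence in the window: #24 on March 2, 2026.
Occurrences #7 through #24: 18 in total.

18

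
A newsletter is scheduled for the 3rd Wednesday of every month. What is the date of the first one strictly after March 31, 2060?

April 21, 2060

March 2060 starts on a Monday; its first Wednesday is the 3rd, so the 3rd Wednesday is the 17th — March 17, 2060.
That is not after March 31, 2060, so look at April 2060.
April 2060 starts on a Thursday; its first Wednesday is the 7th, so the 3rd Wednesday is the 21st — April 21, 2060.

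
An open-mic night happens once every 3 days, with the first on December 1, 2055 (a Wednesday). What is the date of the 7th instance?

December 19, 2055

The 7th occurrence is 6 intervals after the first: 6 × 3 = 18 days after December 1, 2055.
18 days later is December 19, 2055.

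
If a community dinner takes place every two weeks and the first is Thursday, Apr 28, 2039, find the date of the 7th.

The 7th occurrence is 6 intervals after the first: 6 × 14 = 84 days after Apr 28, 2039.
Apr has 30 days — 2 days to the end of Apr leaves 82.
May has 31 days (51 left).
Jun has 30 days (21 left).
21 days into Jul → Jul 21, 2039.

Jul 21, 2039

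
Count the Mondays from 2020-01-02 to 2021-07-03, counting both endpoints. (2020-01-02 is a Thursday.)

78

2020-01-02 is a Thursday; the first Monday on or after it is 2020-01-06 (4 days later).
From 2020-01-06 to 2021-07-03: 360 + 184 = 544 days (rest of 2020, to 2021-07-03 in 2021).
544 ÷ 7 = 77 full weeks with remainder 5, so 77 more Mondays after the first → 78.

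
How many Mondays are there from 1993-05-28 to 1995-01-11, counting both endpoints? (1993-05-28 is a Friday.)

1993-05-28 is a Friday; the first Monday on or after it is 1993-05-31 (3 days later).
From 1993-05-31 to 1995-01-11: 214 + 365 + 11 = 590 days (rest of 1993, 1994, to 1995-01-11 in 1995).
590 ÷ 7 = 84 full weeks with remainder 2, so 84 more Mondays after the first → 85.

85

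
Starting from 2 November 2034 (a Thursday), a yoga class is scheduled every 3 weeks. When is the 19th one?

The 19th occurrence is 18 intervals after the first: 18 × 21 = 378 days after 2 November 2034.
November has 30 days — 28 days to the end of November leaves 350.
December has 31 days (319 left).
January has 31 days (288 left).
February has 28 days (260 left).
March has 31 days (229 left).
April has 30 days (199 left).
May has 31 days (168 left).
June has 30 days (138 left).
July has 31 days (107 left).
August has 31 days (76 left).
September has 30 days (46 left).
October has 31 days (15 left).
15 days into November → 15 November 2035.

15 November 2035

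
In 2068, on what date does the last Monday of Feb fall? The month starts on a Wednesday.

Feb 27, 2068

Feb 2068 begins on a Wednesday, so the first Monday is Feb 6 (5 days later).
Feb 2068 has 29 days. Adding weeks: 6, 13, 20, 27 — the last one ≤ 29 is the 27th.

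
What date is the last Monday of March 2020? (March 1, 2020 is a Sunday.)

March 2020 begins on a Sunday, so the first Monday is March 2 (1 day later).
March 2020 has 31 days. Adding weeks: 2, 9, 16, 23, 30 — the last one ≤ 31 is the 30th.

March 30, 2020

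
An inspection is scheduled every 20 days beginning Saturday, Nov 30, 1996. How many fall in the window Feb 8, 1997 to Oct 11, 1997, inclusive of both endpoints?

12

Occurrences land 20·i days after Nov 30, 1996 for i = 0, 1, 2, …
Feb 8, 1997 is 70 days after the start; 70 ÷ 20 = 3 remainder 10; since the remainder is 10, round up to i = 4. First occurrence in the window: #5 on Feb 18, 1997 (4×20 = 80 days in).
Oct 11, 1997 is 315 days after the start; 315 ÷ 20 = 15 remainder 15. Last occurrence in the window: #16 on Sep 26, 1997.
Occurrences #5 through #16: 12 in total.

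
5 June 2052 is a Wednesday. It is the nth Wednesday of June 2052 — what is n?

Day 5 falls in week ⌈5/7⌉ of the month.
Days 1–7 hold the 1st Wednesday, 8–14 the 2nd, 15–21 the 3rd, 22–28 the 4th, 29–31 the 5th.
5 is in the range for the 1st.

1st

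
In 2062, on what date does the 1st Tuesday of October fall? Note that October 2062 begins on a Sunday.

October 2062 begins on a Sunday, so the first Tuesday is October 3 (2 days later).

3 October 2062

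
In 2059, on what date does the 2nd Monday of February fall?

The first Monday of February 2059 is February 3.
The 2nd Monday is 1 weeks later: 3 + 7 = 10.

10 February 2059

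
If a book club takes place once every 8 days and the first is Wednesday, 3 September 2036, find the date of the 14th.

The 14th occurrence is 13 intervals after the first: 13 × 8 = 104 days after 3 September 2036.
September has 30 days — 27 days to the end of September leaves 77.
October has 31 days (46 left).
November has 30 days (16 left).
16 days into December → 16 December 2036.

16 December 2036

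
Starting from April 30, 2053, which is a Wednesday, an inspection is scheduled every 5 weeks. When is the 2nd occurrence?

June 4, 2053

The 2nd occurrence is 1 interval after the first: 1 × 35 = 35 days after April 30, 2053.
April has 30 days — 0 days to the end of April leaves 35.
May has 31 days (4 left).
4 days into June → June 4, 2053.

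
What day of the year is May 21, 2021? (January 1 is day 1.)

141

Days in months before May: 31 + 28 + 31 + 30 = 120.
Plus 21 days into May → day 141.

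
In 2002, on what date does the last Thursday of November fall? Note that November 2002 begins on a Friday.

28 November 2002

November 2002 begins on a Friday, so the first Thursday is November 7 (6 days later).
November 2002 has 30 days. Adding weeks: 7, 14, 21, 28 — the last one ≤ 30 is the 28th.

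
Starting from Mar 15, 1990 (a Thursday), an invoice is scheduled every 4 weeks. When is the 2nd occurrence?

The 2nd occurrence is 1 interval after the first: 1 × 28 = 28 days after Mar 15, 1990.
Mar has 31 days — 16 days to the end of Mar leaves 12.
12 days into Apr → Apr 12, 1990.

Apr 12, 1990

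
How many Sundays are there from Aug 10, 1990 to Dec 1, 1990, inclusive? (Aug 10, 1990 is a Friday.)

16

Aug 10, 1990 is a Friday; the first Sunday on or after it is Aug 12, 1990 (2 days later).
From Aug 12, 1990 to Dec 1, 1990: 19 + 30 + 31 + 30 + 1 = 111 days (rest of Aug, Sep, Oct, Nov, Dec).
111 ÷ 7 = 15 full weeks with remainder 6, so 15 more Sundays after the first → 16.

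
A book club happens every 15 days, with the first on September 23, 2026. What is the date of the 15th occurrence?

The 15th occurrence is 14 intervals after the first: 14 × 15 = 210 days after September 23, 2026.
September has 30 days — 7 days to the end of September leaves 203.
October has 31 days (172 left).
November has 30 days (142 left).
December has 31 days (111 left).
January has 31 days (80 left).
February has 28 days (52 left).
March has 31 days (21 left).
21 days into April → April 21, 2027.

April 21, 2027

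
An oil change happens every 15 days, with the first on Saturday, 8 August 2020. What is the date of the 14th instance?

The 14th occurrence is 13 intervals after the first: 13 × 15 = 195 days after 8 August 2020.
August has 31 days — 23 days to the end of August leaves 172.
September has 30 days (142 left).
October has 31 days (111 left).
November has 30 days (81 left).
December has 31 days (50 left).
January has 31 days (19 left).
19 days into February → 19 February 2021.

19 February 2021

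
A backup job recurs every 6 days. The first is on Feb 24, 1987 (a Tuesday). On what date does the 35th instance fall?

Sep 16, 1987

The 35th occurrence is 34 intervals after the first: 34 × 6 = 204 days after Feb 24, 1987.
Feb has 28 days — 4 days to the end of Feb leaves 200.
Mar has 31 days (169 left).
Apr has 30 days (139 left).
May has 31 days (108 left).
Jun has 30 days (78 left).
Jul has 31 days (47 left).
Aug has 31 days (16 left).
16 days into Sep → Sep 16, 1987.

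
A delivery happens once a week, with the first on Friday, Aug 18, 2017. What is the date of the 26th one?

The 26th occurrence is 25 intervals after the first: 25 × 7 = 175 days after Aug 18, 2017.
Aug has 31 days — 13 days to the end of Aug leaves 162.
Sep has 30 days (132 left).
Oct has 31 days (101 left).
Nov has 30 days (71 left).
Dec has 31 days (40 left).
Jan has 31 days (9 left).
9 days into Feb → Feb 9, 2018.

Feb 9, 2018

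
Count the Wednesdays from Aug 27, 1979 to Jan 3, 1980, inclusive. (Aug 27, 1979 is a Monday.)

19

Aug 27, 1979 is a Monday; the first Wednesday on or after it is Aug 29, 1979 (2 days later).
From Aug 29, 1979 to Jan 3, 1980: 2 + 30 + 31 + 30 + 31 + 3 = 127 days (rest of Aug, Sep, Oct, Nov, Dec, Jan).
127 ÷ 7 = 18 full weeks with remainder 1, so 18 more Wednesdays after the first → 19.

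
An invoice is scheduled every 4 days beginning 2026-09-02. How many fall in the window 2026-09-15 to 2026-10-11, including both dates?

6

Occurrences land 4·i days after 2026-09-02 for i = 0, 1, 2, …
2026-09-15 is 13 days after the start; 13 ÷ 4 = 3 remainder 1; since the remainder is 1, round up to i = 4. First occurrence in the window: #5 on 2026-09-18 (4×4 = 16 days in).
2026-10-11 is 39 days after the start; 39 ÷ 4 = 9 remainder 3. Last occurrence in the window: #10 on 2026-10-08.
Occurrences #5 through #10: 6 in total.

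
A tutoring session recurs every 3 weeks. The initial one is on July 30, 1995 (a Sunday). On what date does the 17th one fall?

The 17th occurrence is 16 intervals after the first: 16 × 21 = 336 days after July 30, 1995.
July has 31 days — 1 day to the end of July leaves 335.
August has 31 days (304 left).
September has 30 days (274 left).
October has 31 days (243 left).
November has 30 days (213 left).
December has 31 days (182 left).
January has 31 days (151 left).
February has 29 days (122 left).
March has 31 days (91 left).
April has 30 days (61 left).
May has 31 days (30 left).
30 days into June → June 30, 1996.

June 30, 1996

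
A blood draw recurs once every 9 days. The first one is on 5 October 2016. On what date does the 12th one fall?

12 January 2017

The 12th occurrence is 11 intervals after the first: 11 × 9 = 99 days after 5 October 2016.
October has 31 days — 26 days to the end of October leaves 73.
November has 30 days (43 left).
December has 31 days (12 left).
12 days into January → 12 January 2017.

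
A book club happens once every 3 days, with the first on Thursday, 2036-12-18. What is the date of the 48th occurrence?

The 48th occurrence is 47 intervals after the first: 47 × 3 = 141 days after 2036-12-18.
December has 31 days — 13 days to the end of December leaves 128.
January has 31 days (97 left).
February has 28 days (69 left).
March has 31 days (38 left).
April has 30 days (8 left).
8 days into May → 2037-05-08.

2037-05-08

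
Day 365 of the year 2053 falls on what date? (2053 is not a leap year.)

January has 31 days (365 − 31 = 334 remain).
February has 28 days (334 − 28 = 306 remain).
March has 31 days (306 − 31 = 275 remain).
April has 30 days (275 − 30 = 245 remain).
May has 31 days (245 − 31 = 214 remain).
June has 30 days (214 − 30 = 184 remain).
July has 31 days (184 − 31 = 153 remain).
August has 31 days (153 − 31 = 122 remain).
September has 30 days (122 − 30 = 92 remain).
October has 31 days (92 − 31 = 61 remain).
November has 30 days (61 − 30 = 31 remain).
31 into December → December 31.

December 31, 2053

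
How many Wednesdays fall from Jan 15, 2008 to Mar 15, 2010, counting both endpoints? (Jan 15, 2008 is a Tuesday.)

Jan 15, 2008 is a Tuesday; the first Wednesday on or after it is Jan 16, 2008 (1 day later).
From Jan 16, 2008 to Mar 15, 2010: 350 + 365 + 74 = 789 days (rest of 2008, 2009, to Mar 15, 2010 in 2010).
789 ÷ 7 = 112 full weeks with remainder 5, so 112 more Wednesdays after the first → 113.

113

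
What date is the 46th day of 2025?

January has 31 days (46 − 31 = 15 remain).
15 into February → February 15.

February 15, 2025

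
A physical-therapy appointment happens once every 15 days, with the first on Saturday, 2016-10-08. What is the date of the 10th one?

2017-02-20

The 10th occurrence is 9 intervals after the first: 9 × 15 = 135 days after 2016-10-08.
October has 31 days — 23 days to the end of October leaves 112.
November has 30 days (82 left).
December has 31 days (51 left).
January has 31 days (20 left).
20 days into February → 2017-02-20.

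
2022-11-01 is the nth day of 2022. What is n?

Days in months before November: 31 + 28 + 31 + 30 + 31 + 30 + 31 + 31 + 30 + 31 = 304.
Plus 1 day into November → day 305.

305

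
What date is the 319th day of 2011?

January has 31 days (319 − 31 = 288 remain).
February has 28 days (288 − 28 = 260 remain).
March has 31 days (260 − 31 = 229 remain).
April has 30 days (229 − 30 = 199 remain).
May has 31 days (199 − 31 = 168 remain).
June has 30 days (168 − 30 = 138 remain).
July has 31 days (138 − 31 = 107 remain).
August has 31 days (107 − 31 = 76 remain).
September has 30 days (76 − 30 = 46 remain).
October has 31 days (46 − 31 = 15 remain).
15 into November → November 15.

November 15, 2011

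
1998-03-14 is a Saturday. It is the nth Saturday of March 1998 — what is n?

2nd

Day 14 falls in week ⌈14/7⌉ of the month.
Days 1–7 hold the 1st Saturday, 8–14 the 2nd, 15–21 the 3rd, 22–28 the 4th, 29–31 the 5th.
14 is in the range for the 2nd.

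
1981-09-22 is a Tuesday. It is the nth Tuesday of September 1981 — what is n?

Day 22 falls in week ⌈22/7⌉ of the month.
Days 1–7 hold the 1st Tuesday, 8–14 the 2nd, 15–21 the 3rd, 22–28 the 4th, 29–31 the 5th.
22 is in the range for the 4th.

4th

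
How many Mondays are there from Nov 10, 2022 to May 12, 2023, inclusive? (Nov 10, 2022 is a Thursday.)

26

Nov 10, 2022 is a Thursday; the first Monday on or after it is Nov 14, 2022 (4 days later).
From Nov 14, 2022 to May 12, 2023: 16 + 31 + 31 + 28 + 31 + 30 + 12 = 179 days (rest of Nov, Dec, Jan, Feb, Mar, Apr, May).
179 ÷ 7 = 25 full weeks with remainder 4, so 25 more Mondays after the first → 26.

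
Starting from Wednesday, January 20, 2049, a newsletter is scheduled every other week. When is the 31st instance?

The 31st occurrence is 30 intervals after the first: 30 × 14 = 420 days after January 20, 2049.
January has 31 days — 11 days to the end of January leaves 409.
From end of January to end of 2049 is 334 days (75 left).
January has 31 days (44 left).
February has 28 days (16 left).
16 days into March → March 16, 2050.

March 16, 2050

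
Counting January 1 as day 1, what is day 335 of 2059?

2059-12-01

January has 31 days (335 − 31 = 304 remain).
February has 28 days (304 − 28 = 276 remain).
March has 31 days (276 − 31 = 245 remain).
April has 30 days (245 − 30 = 215 remain).
May has 31 days (215 − 31 = 184 remain).
June has 30 days (184 − 30 = 154 remain).
July has 31 days (154 − 31 = 123 remain).
August has 31 days (123 − 31 = 92 remain).
September has 30 days (92 − 30 = 62 remain).
October has 31 days (62 − 31 = 31 remain).
November has 30 days (31 − 30 = 1 remain).
1 into December → December 1.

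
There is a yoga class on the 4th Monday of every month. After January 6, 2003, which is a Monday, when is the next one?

January 2003 starts on a Wednesday; its first Monday is the 6th, so the 4th Monday is the 27th — January 27, 2003.
January 27, 2003 is after January 6, 2003, so that is the next one.

January 27, 2003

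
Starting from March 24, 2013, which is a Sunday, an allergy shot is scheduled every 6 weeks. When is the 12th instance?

The 12th occurrence is 11 intervals after the first: 11 × 42 = 462 days after March 24, 2013.
March has 31 days — 7 days to the end of March leaves 455.
From end of March to end of 2013 is 275 days (180 left).
January has 31 days (149 left).
February has 28 days (121 left).
March has 31 days (90 left).
April has 30 days (60 left).
May has 31 days (29 left).
29 days into June → June 29, 2014.

June 29, 2014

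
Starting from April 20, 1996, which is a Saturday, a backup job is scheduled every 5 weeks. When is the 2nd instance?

May 25, 1996

The 2nd occurrence is 1 interval after the first: 1 × 35 = 35 days after April 20, 1996.
April has 30 days — 10 days to the end of April leaves 25.
25 days into May → May 25, 1996.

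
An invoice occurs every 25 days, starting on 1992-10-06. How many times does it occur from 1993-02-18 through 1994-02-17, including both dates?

14

Occurrences land 25·i days after 1992-10-06 for i = 0, 1, 2, …
1993-02-18 is 135 days after the start; 135 ÷ 25 = 5 remainder 10; since the remainder is 10, round up to i = 6. First occurrence in the window: #7 on 1993-03-05 (6×25 = 150 days in).
1994-02-17 is 499 days after the start; 499 ÷ 25 = 19 remainder 24. Last occurrence in the window: #20 on 1994-01-24.
Occurrences #7 through #20: 14 in total.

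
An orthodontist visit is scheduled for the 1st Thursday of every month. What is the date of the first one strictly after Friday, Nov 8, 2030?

Dec 5, 2030

Nov 2030 starts on a Friday, so its 1st Thursday is Nov 7, 2030 (6 days in).
That is not after Nov 8, 2030, so look at Dec 2030.
Dec 2030 starts on a Sunday, so its 1st Thursday is Dec 5, 2030 (4 days in).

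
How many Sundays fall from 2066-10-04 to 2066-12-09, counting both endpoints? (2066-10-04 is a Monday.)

2066-10-04 is a Monday; the first Sunday on or after it is 2066-10-10 (6 days later).
From 2066-10-10 to 2066-12-09: 21 + 30 + 9 = 60 days (rest of October, November, December).
60 ÷ 7 = 8 full weeks with remainder 4, so 8 more Sundays after the first → 9.

9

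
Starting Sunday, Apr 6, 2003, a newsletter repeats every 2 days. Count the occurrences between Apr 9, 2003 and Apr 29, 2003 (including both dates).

10

Occurrences land 2·i days after Apr 6, 2003 for i = 0, 1, 2, …
Apr 9, 2003 is 3 days after the start; 3 ÷ 2 = 1 remainder 1; since the remainder is 1, round up to i = 2. First occurrence in the window: #3 on Apr 10, 2003 (2×2 = 4 days in).
Apr 29, 2003 is 23 days after the start; 23 ÷ 2 = 11 remainder 1. Last occurrence in the window: #12 on Apr 28, 2003.
Occurrences #3 through #12: 10 in total.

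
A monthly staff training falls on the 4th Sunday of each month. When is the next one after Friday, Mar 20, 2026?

Mar 22, 2026

Mar 2026 starts on a Sunday; its first Sunday is the 1st, so the 4th Sunday is the 22nd — Mar 22, 2026.
Mar 22, 2026 is after Mar 20, 2026, so that is the next one.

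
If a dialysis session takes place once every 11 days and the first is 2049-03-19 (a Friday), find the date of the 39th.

The 39th occurrence is 38 intervals after the first: 38 × 11 = 418 days after 2049-03-19.
March has 31 days — 12 days to the end of March leaves 406.
From end of March to end of 2049 is 275 days (131 left).
January has 31 days (100 left).
February has 28 days (72 left).
March has 31 days (41 left).
April has 30 days (11 left).
11 days into May → 2050-05-11.

2050-05-11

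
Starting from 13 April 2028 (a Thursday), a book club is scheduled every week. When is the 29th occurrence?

26 October 2028

The 29th occurrence is 28 intervals after the first: 28 × 7 = 196 days after 13 April 2028.
April has 30 days — 17 days to the end of April leaves 179.
May has 31 days (148 left).
June has 30 days (118 left).
July has 31 days (87 left).
August has 31 days (56 left).
September has 30 days (26 left).
26 days into October → 26 October 2028.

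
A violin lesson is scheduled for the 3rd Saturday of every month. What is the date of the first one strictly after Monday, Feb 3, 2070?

Feb 15, 2070

Feb 2070 starts on a Saturday; its first Saturday is the 1st, so the 3rd Saturday is the 15th — Feb 15, 2070.
Feb 15, 2070 is after Feb 3, 2070, so that is the next one.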